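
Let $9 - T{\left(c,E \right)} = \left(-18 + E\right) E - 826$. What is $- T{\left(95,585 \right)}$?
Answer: $330860$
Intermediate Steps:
$T{\left(c,E \right)} = 835 - E \left(-18 + E\right)$ ($T{\left(c,E \right)} = 9 - \left(\left(-18 + E\right) E - 826\right) = 9 - \left(E \left(-18 + E\right) - 826\right) = 9 - \left(-826 + E \left(-18 + E\right)\right) = 835 - E \left(-18 + E\right)$)
$- T{\left(95,585 \right)} = - (835 - 585^{2} + 18 \cdot 585) = - (835 - 342225 + 10530) = \left(-1\right) \left(-330860\right) = 330860$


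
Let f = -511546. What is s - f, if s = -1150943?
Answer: -639397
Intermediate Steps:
s - f = -1150943 - 1*(-511546) = -1150943 + 511546 = -639397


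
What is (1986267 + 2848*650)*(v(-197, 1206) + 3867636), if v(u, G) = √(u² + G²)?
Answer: 14841925518012 + 3837467*√1493245 ≈ 1.4847e+13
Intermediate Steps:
v(u, G) = √(G² + u²)
(1986267 + 2848*650)*(v(-197, 1206) + 3867636) = (1986267 + 2848*650)*(√(1206² + (-197)²) + 3867636) = (1986267 + 1851200)*(√(1454436 + 38809) + 3867636) = 3837467*(√1493245 + 3867636) = 3837467*(3867636 + √1493245) = 14841925518012 + 3837467*√1493245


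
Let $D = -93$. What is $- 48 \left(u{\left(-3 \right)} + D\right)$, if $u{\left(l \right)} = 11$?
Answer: $3936$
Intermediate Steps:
$- 48 \left(u{\left(-3 \right)} + D\right) = - 48 \left(11 - 93\right) = \left(-48\right) \left(-82\right) = 3936$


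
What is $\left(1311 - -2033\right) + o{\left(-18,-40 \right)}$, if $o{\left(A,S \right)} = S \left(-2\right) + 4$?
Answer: $3428$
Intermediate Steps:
$o{\left(A,S \right)} = 4 - 2 S$ ($o{\left(A,S \right)} = - 2 S + 4 = 4 - 2 S$)
$\left(1311 - -2033\right) + o{\left(-18,-40 \right)} = \left(1311 - -2033\right) + \left(4 - -80\right) = \left(1311 + 2033\right) + \left(4 + 80\right) = 3344 + 84 = 3428$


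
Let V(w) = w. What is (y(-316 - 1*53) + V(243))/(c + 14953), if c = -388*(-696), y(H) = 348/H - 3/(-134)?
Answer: 3989951/4697386482 ≈ 0.00084940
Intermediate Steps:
y(H) = 3/134 + 348/H (y(H) = 348/H - 3*(-1/134) = 348/H + 3/134 = 3/134 + 348/H)
c = 270048
(y(-316 - 1*53) + V(243))/(c + 14953) = ((3/134 + 348/(-316 - 1*53)) + 243)/(270048 + 14953) = ((3/134 + 348/(-316 - 53)) + 243)/285001 = ((3/134 + 348/(-369)) + 243)*(1/285001) = ((3/134 + 348*(-1/369)) + 243)*(1/285001) = ((3/134 - 116/123) + 243)*(1/285001) = (-15175/16482 + 243)*(1/285001) = (3989951/16482)*(1/285001) = 3989951/4697386482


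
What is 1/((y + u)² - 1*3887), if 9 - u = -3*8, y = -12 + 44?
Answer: 1/338 ≈ 0.0029586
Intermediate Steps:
y = 32
u = 33 (u = 9 - (-3)*8 = 9 - 1*(-24) = 9 + 24 = 33)
1/((y + u)² - 1*3887) = 1/((32 + 33)² - 1*3887) = 1/(65² - 3887) = 1/(4225 - 3887) = 1/338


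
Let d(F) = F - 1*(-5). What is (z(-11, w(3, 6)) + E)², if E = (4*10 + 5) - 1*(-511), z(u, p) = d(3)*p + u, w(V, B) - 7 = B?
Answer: 421201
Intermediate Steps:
w(V, B) = 7 + B
d(F) = 5 + F (d(F) = F + 5 = 5 + F)
z(u, p) = u + 8*p (z(u, p) = (5 + 3)*p + u = 8*p + u = u + 8*p)
E = 556 (E = (40 + 5) + 511 = 45 + 511 = 556)
(z(-11, w(3, 6)) + E)² = ((-11 + 8*(7 + 6)) + 556)² = ((-11 + 8*13) + 556)² = ((-11 + 104) + 556)² = (93 + 556)² = 649² = 421201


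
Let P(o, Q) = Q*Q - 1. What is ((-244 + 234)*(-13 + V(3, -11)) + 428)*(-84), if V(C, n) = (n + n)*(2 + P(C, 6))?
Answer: -730632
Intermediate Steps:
P(o, Q) = -1 + Q² (P(o, Q) = Q² - 1 = -1 + Q²)
V(C, n) = 74*n (V(C, n) = (n + n)*(2 + (-1 + 6²)) = (2*n)*(2 + (-1 + 36)) = (2*n)*(2 + 35) = (2*n)*37 = 74*n)
((-244 + 234)*(-13 + V(3, -11)) + 428)*(-84) = ((-244 + 234)*(-13 + 74*(-11)) + 428)*(-84) = (-10*(-13 - 814) + 428)*(-84) = (-10*(-827) + 428)*(-84) = (8270 + 428)*(-84) = 8698*(-84) = -730632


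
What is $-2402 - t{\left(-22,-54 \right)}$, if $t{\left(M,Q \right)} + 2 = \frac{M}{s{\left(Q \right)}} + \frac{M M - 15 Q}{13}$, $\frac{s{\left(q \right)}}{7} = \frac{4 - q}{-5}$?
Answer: $- \frac{6596997}{2639} \approx -2499.8$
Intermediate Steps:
$s{\left(q \right)} = - \frac{28}{5} + \frac{7 q}{5}$ ($s{\left(q \right)} = 7 \frac{4 - q}{-5} = 7 \left(4 - q\right) \left(- \frac{1}{5}\right) = 7 \left(- \frac{4}{5} + \frac{q}{5}\right) = - \frac{28}{5} + \frac{7 q}{5}$)
$t{\left(M,Q \right)} = -2 - \frac{15 Q}{13} + \frac{M^{2}}{13} + \frac{M}{- \frac{28}{5} + \frac{7 Q}{5}}$ ($t{\left(M,Q \right)} = -2 + \left(\frac{M}{- \frac{28}{5} + \frac{7 Q}{5}} + \frac{M M - 15 Q}{13}\right) = -2 + \left(\frac{M}{- \frac{28}{5} + \frac{7 Q}{5}} + \left(M^{2} - 15 Q\right) \frac{1}{13}\right) = -2 + \left(\frac{M}{- \frac{28}{5} + \frac{7 Q}{5}} + \left(- \frac{15 Q}{13} + \frac{M^{2}}{13}\right)\right) = -2 + \left(- \frac{15 Q}{13} + \frac{M^{2}}{13} + \frac{M}{- \frac{28}{5} + \frac{7 Q}{5}}\right) = -2 - \frac{15 Q}{13} + \frac{M^{2}}{13} + \frac{M}{- \frac{28}{5} + \frac{7 Q}{5}}$)
$-2402 - t{\left(-22,-54 \right)} = -2402 - \frac{65 \left(-22\right) + 7 \left(-4 - 54\right) \left(-26 + \left(-22\right)^{2} - -810\right)}{91 \left(-4 - 54\right)} = -2402 - \frac{-1430 + 7 \left(-58\right) \left(-26 + 484 + 810\right)}{91 \left(-58\right)} = -2402 - \frac{1}{91} \left(- \frac{1}{58}\right) \left(-1430 + 7 \left(-58\right) 1268\right) = -2402 - \frac{1}{91} \left(- \frac{1}{58}\right) \left(-1430 - 514808\right) = -2402 - \frac{1}{91} \left(- \frac{1}{58}\right) \left(-516238\right) = -2402 - \frac{258119}{2639} = - \frac{6596997}{2639}$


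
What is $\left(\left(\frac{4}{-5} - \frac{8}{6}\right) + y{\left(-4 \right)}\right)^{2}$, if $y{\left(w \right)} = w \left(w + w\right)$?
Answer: $\frac{200704}{225} \approx 892.02$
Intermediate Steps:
$y{\left(w \right)} = 2 w^{2}$ ($y{\left(w \right)} = w 2 w = 2 w^{2}$)
$\left(\left(\frac{4}{-5} - \frac{8}{6}\right) + y{\left(-4 \right)}\right)^{2} = \left(\left(\frac{4}{-5} - \frac{8}{6}\right) + 2 \left(-4\right)^{2}\right)^{2} = \left(\left(4 \left(- \frac{1}{5}\right) - \frac{4}{3}\right) + 2 \cdot 16\right)^{2} = \left(\left(- \frac{4}{5} - \frac{4}{3}\right) + 32\right)^{2} = \left(- \frac{32}{15} + 32\right)^{2} = \left(\frac{448}{15}\right)^{2} = \frac{200704}{225}$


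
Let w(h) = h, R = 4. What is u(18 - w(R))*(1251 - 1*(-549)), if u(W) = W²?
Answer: 352800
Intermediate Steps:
u(18 - w(R))*(1251 - 1*(-549)) = (18 - 1*4)²*(1251 - 1*(-549)) = (18 - 4)²*(1251 + 549) = 14²*1800 = 196*1800 = 352800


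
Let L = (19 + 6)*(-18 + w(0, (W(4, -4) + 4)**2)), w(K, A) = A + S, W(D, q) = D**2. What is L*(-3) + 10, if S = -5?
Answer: -28265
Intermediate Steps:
w(K, A) = -5 + A (w(K, A) = A - 5 = -5 + A)
L = 9425 (L = (19 + 6)*(-18 + (-5 + (4**2 + 4)**2)) = 25*(-18 + (-5 + (16 + 4)**2)) = 25*(-18 + (-5 + 20**2)) = 25*(-18 + (-5 + 400)) = 25*(-18 + 395) = 25*377 = 9425)
L*(-3) + 10 = 9425*(-3) + 10 = -28275 + 10 = -28265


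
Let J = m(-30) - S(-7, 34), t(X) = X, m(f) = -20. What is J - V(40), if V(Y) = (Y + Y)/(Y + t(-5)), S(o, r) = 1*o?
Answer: -107/7 ≈ -15.286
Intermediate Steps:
S(o, r) = o
V(Y) = 2*Y/(-5 + Y) (V(Y) = (Y + Y)/(Y - 5) = (2*Y)/(-5 + Y) = 2*Y/(-5 + Y))
J = -13 (J = -20 - 1*(-7) = -20 + 7 = -13)
J - V(40) = -13 - 2*40/(-5 + 40) = -13 - 2*40/35 = -13 - 1*16/7 = -13 - 16/7 = -107/7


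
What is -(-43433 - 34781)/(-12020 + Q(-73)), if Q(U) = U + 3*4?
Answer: -78214/12081 ≈ -6.4741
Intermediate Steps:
Q(U) = 12 + U (Q(U) = U + 12 = 12 + U)
-(-43433 - 34781)/(-12020 + Q(-73)) = -(-43433 - 34781)/(-12020 + (12 - 73)) = -(-78214)/(-12020 - 61) = -(-78214)/(-12081) = -(-78214)*(-1)/12081 = -1*78214/12081 = -78214/12081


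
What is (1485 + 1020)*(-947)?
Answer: -2372235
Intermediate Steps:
(1485 + 1020)*(-947) = 2505*(-947) = -2372235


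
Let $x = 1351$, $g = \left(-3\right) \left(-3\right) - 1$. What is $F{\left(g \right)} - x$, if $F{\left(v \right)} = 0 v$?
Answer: $-1351$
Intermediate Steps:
$g = 8$ ($g = 9 - 1 = 8$)
$F{\left(v \right)} = 0$
$F{\left(g \right)} - x = 0 - 1351 = -1351$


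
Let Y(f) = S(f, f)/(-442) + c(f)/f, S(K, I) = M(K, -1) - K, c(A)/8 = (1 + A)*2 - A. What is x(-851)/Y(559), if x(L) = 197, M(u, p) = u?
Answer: 110123/4488 ≈ 24.537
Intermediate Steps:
c(A) = 16 + 8*A (c(A) = 8*((1 + A)*2 - A) = 8*((2 + 2*A) - A) = 8*(2 + A) = 16 + 8*A)
S(K, I) = 0 (S(K, I) = K - K = 0)
Y(f) = (16 + 8*f)/f (Y(f) = 0/(-442) + (16 + 8*f)/f = 0*(-1/442) + (16 + 8*f)/f = 0 + (16 + 8*f)/f = (16 + 8*f)/f)
x(-851)/Y(559) = 197/(8 + 16/559) = 197/(4488/559) = 197*(559/4488) = 110123/4488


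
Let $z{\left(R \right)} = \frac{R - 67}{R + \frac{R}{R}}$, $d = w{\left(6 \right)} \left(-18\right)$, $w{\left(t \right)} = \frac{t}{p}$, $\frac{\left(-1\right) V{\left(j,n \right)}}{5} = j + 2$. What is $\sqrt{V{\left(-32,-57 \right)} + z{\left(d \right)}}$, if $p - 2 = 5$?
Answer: $\frac{\sqrt{1588427}}{101} \approx 12.479$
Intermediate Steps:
$p = 7$ ($p = 2 + 5 = 7$)
$V{\left(j,n \right)} = -10 - 5 j$ ($V{\left(j,n \right)} = - 5 \left(j + 2\right) = - 5 \left(2 + j\right) = -10 - 5 j$)
$w{\left(t \right)} = \frac{t}{7}$
$d = - \frac{108}{7}$ ($d = \frac{1}{7} \cdot 6 \left(-18\right) = \frac{6}{7} \left(-18\right) = - \frac{108}{7} \approx -15.429$)
$z{\left(R \right)} = \frac{-67 + R}{1 + R}$ ($z{\left(R \right)} = \frac{-67 + R}{R + 1} = \frac{-67 + R}{1 + R}$)
$\sqrt{V{\left(-32,-57 \right)} + z{\left(d \right)}} = \sqrt{\left(-10 - -160\right) + \frac{-67 - \frac{108}{7}}{1 - \frac{108}{7}}} = \sqrt{\left(-10 + 160\right) + \frac{1}{- \frac{101}{7}} \left(- \frac{577}{7}\right)} = \sqrt{150 - - \frac{577}{101}} = \sqrt{150 + \frac{577}{101}} = \sqrt{\frac{15727}{101}} = \frac{\sqrt{1588427}}{101}$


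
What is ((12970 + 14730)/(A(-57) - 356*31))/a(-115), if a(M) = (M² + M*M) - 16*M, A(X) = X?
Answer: -2770/31382097 ≈ -8.8267e-5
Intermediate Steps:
a(M) = -16*M + 2*M² (a(M) = (M² + M²) - 16*M = 2*M² - 16*M = -16*M + 2*M²)
((12970 + 14730)/(A(-57) - 356*31))/a(-115) = ((12970 + 14730)/(-57 - 356*31))/((2*(-115)*(-8 - 115))) = (27700/(-57 - 11036))/((2*(-115)*(-123))) = (27700/(-11093))/28290 = (27700*(-1/11093))*(1/28290) = -27700/11093*1/28290 = -2770/31382097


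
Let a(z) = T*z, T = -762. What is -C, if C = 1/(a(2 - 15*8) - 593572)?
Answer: 1/503656 ≈ 1.9855e-6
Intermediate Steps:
a(z) = -762*z
C = -1/503656 (C = 1/(-762*(2 - 15*8) - 593572) = 1/(-762*(2 - 120) - 593572) = 1/(-762*(-118) - 593572) = 1/(89916 - 593572) = 1/(-503656) = -1/503656 ≈ -1.9855e-6)
-C = -1*(-1/503656) = 1/503656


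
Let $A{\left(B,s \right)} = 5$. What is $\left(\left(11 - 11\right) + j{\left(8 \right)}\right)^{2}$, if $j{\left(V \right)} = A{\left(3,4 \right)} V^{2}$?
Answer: $102400$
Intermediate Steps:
$j{\left(V \right)} = 5 V^{2}$
$\left(\left(11 - 11\right) + j{\left(8 \right)}\right)^{2} = \left(\left(11 - 11\right) + 5 \cdot 8^{2}\right)^{2} = \left(0 + 5 \cdot 64\right)^{2} = \left(0 + 320\right)^{2} = 320^{2} = 102400$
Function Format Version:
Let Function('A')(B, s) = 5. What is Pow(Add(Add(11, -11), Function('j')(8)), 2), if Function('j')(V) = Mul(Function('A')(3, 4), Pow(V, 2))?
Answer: 102400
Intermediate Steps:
Function('j')(V) = Mul(5, Pow(V, 2))
Pow(Add(Add(11, -11), Function('j')(8)), 2) = Pow(Add(Add(11, -11), Mul(5, Pow(8, 2))), 2) = Pow(Add(0, Mul(5, 64)), 2) = Pow(Add(0, 320), 2) = Pow(320, 2) = 102400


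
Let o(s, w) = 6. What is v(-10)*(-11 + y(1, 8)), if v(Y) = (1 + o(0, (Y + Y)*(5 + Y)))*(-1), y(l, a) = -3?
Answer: 98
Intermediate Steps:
v(Y) = -7 (v(Y) = (1 + 6)*(-1) = 7*(-1) = -7)
v(-10)*(-11 + y(1, 8)) = -7*(-11 - 3) = -7*(-14) = 98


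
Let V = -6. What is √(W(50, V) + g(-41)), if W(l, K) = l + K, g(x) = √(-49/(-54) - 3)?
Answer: √(1584 + 2*I*√678)/6 ≈ 6.6341 + 0.10903*I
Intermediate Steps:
g(x) = I*√678/18 (g(x) = √(-49*(-1/54) - 3) = √(49/54 - 3) = √(-113/54) = I*√678/18)
W(l, K) = K + l
√(W(50, V) + g(-41)) = √((-6 + 50) + I*√678/18) = √(44 + I*√678/18)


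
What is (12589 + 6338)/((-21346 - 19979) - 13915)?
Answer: -18927/55240 ≈ -0.34263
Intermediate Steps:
(12589 + 6338)/((-21346 - 19979) - 13915) = 18927/(-41325 - 13915) = 18927/(-55240) = 18927*(-1/55240) = -18927/55240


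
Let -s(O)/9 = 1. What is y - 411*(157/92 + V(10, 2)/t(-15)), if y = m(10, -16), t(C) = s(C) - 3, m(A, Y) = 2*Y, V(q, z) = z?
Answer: -61169/92 ≈ -664.88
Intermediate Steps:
s(O) = -9 (s(O) = -9*1 = -9)
t(C) = -12 (t(C) = -9 - 3 = -12)
y = -32 (y = 2*(-16) = -32)
y - 411*(157/92 + V(10, 2)/t(-15)) = -32 - 411*(157/92 + 2/(-12)) = -32 - 411*(157*(1/92) + 2*(-1/12)) = -32 - 411*(157/92 - ⅙) = -32 - 411*425/276 = -32 - 58225/92 = -61169/92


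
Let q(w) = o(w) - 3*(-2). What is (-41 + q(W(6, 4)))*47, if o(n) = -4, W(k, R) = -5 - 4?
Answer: -1833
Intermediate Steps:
W(k, R) = -9
q(w) = 2 (q(w) = -4 - 3*(-2) = -4 + 6 = 2)
(-41 + q(W(6, 4)))*47 = (-41 + 2)*47 = -39*47 = -1833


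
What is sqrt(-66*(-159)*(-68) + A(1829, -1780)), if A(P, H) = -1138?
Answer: I*sqrt(714730) ≈ 845.42*I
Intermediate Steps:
sqrt(-66*(-159)*(-68) + A(1829, -1780)) = sqrt(-66*(-159)*(-68) - 1138) = sqrt(10494*(-68) - 1138) = sqrt(-713592 - 1138) = sqrt(-714730) = I*sqrt(714730)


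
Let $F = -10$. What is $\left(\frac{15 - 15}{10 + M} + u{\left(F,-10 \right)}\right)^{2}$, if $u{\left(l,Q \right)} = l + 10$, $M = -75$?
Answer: $0$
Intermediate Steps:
$u{\left(l,Q \right)} = 10 + l$
$\left(\frac{15 - 15}{10 + M} + u{\left(F,-10 \right)}\right)^{2} = \left(\frac{15 - 15}{10 - 75} + \left(10 - 10\right)\right)^{2} = \left(\frac{0}{-65} + 0\right)^{2} = \left(0 \left(- \frac{1}{65}\right) + 0\right)^{2} = \left(0 + 0\right)^{2} = 0^{2} = 0$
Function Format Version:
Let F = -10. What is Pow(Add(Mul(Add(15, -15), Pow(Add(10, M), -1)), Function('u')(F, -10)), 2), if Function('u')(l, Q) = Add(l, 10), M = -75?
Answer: 0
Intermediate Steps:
Function('u')(l, Q) = Add(10, l)
Pow(Add(Mul(Add(15, -15), Pow(Add(10, M), -1)), Function('u')(F, -10)), 2) = Pow(Add(Mul(Add(15, -15), Pow(Add(10, -75), -1)), Add(10, -10)), 2) = Pow(Add(Mul(0, Pow(-65, -1)), 0), 2) = Pow(Add(Mul(0, Rational(-1, 65)), 0), 2) = Pow(Add(0, 0), 2) = Pow(0, 2) = 0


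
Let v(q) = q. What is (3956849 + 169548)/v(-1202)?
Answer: -4126397/1202 ≈ -3432.9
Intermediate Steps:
(3956849 + 169548)/v(-1202) = (3956849 + 169548)/(-1202) = 4126397*(-1/1202) = -4126397/1202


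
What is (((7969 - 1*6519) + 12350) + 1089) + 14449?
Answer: 29338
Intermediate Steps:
(((7969 - 1*6519) + 12350) + 1089) + 14449 = (((7969 - 6519) + 12350) + 1089) + 14449 = ((1450 + 12350) + 1089) + 14449 = (13800 + 1089) + 14449 = 14889 + 14449 = 29338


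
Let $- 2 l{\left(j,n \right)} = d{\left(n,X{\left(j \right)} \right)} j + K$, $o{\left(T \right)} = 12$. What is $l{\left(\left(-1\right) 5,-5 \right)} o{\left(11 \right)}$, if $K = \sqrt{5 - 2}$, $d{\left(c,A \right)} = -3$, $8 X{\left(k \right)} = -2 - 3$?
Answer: $-90 - 6 \sqrt{3} \approx -100.39$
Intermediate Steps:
$X{\left(k \right)} = - \frac{5}{8}$ ($X{\left(k \right)} = \frac{-2 - 3}{8} = \frac{1}{8} \left(-5\right) = - \frac{5}{8}$)
$K = \sqrt{3} \approx 1.732$
$l{\left(j,n \right)} = - \frac{\sqrt{3}}{2} + \frac{3 j}{2}$ ($l{\left(j,n \right)} = - \frac{- 3 j + \sqrt{3}}{2} = - \frac{\sqrt{3} - 3 j}{2} = - \frac{\sqrt{3}}{2} + \frac{3 j}{2}$)
$l{\left(\left(-1\right) 5,-5 \right)} o{\left(11 \right)} = \left(- \frac{\sqrt{3}}{2} + \frac{3 \left(\left(-1\right) 5\right)}{2}\right) 12 = \left(- \frac{\sqrt{3}}{2} + \frac{3}{2} \left(-5\right)\right) 12 = \left(- \frac{\sqrt{3}}{2} - \frac{15}{2}\right) 12 = \left(- \frac{15}{2} - \frac{\sqrt{3}}{2}\right) 12 = -90 - 6 \sqrt{3}$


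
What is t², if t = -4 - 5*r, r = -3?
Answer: 121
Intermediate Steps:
t = 11 (t = -4 - 5*(-3) = -4 + 15 = 11)
t² = 11² = 121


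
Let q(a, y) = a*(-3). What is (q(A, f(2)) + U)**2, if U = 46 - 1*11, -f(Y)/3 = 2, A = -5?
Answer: 2500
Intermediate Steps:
f(Y) = -6 (f(Y) = -3*2 = -6)
U = 35 (U = 46 - 11 = 35)
q(a, y) = -3*a
(q(A, f(2)) + U)**2 = (-3*(-5) + 35)**2 = (15 + 35)**2 = 50**2 = 2500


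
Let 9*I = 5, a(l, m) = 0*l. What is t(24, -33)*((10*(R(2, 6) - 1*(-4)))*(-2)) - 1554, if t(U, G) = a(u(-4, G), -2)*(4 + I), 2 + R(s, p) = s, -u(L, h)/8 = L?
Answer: -1554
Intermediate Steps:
u(L, h) = -8*L
a(l, m) = 0
R(s, p) = -2 + s
I = 5/9 (I = (⅑)*5 = 5/9 ≈ 0.55556)
t(U, G) = 0 (t(U, G) = 0*(4 + 5/9) = 0*(41/9) = 0)
t(24, -33)*((10*(R(2, 6) - 1*(-4)))*(-2)) - 1554 = 0*((10*((-2 + 2) - 1*(-4)))*(-2)) - 1554 = 0*((10*(0 + 4))*(-2)) - 1554 = 0*((10*4)*(-2)) - 1554 = 0*(40*(-2)) - 1554 = 0*(-80) - 1554 = 0 - 1554 = -1554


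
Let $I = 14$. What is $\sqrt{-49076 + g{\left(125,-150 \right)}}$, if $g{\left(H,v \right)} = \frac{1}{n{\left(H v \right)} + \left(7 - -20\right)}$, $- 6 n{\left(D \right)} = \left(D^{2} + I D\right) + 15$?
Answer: $\frac{i \sqrt{672949669973991231378}}{117099951} \approx 221.53 i$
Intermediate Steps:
$n{\left(D \right)} = - \frac{5}{2} - \frac{7 D}{3} - \frac{D^{2}}{6}$ ($n{\left(D \right)} = - \frac{\left(D^{2} + 14 D\right) + 15}{6} = - \frac{15 + D^{2} + 14 D}{6} = - \frac{5}{2} - \frac{7 D}{3} - \frac{D^{2}}{6}$)
$g{\left(H,v \right)} = \frac{1}{\frac{49}{2} - \frac{7 H v}{3} - \frac{H^{2} v^{2}}{6}}$ ($g{\left(H,v \right)} = \frac{1}{\left(- \frac{5}{2} - \frac{7 H v}{3} - \frac{\left(H v\right)^{2}}{6}\right) + \left(7 - -20\right)} = \frac{1}{\left(- \frac{5}{2} - \frac{7 H v}{3} - \frac{H^{2} v^{2}}{6}\right) + \left(7 + 20\right)} = \frac{1}{\left(- \frac{5}{2} - \frac{7 H v}{3} - \frac{H^{2} v^{2}}{6}\right) + 27} = \frac{1}{\frac{49}{2} - \frac{7 H v}{3} - \frac{H^{2} v^{2}}{6}}$)
$\sqrt{-49076 + g{\left(125,-150 \right)}} = \sqrt{-49076 - \frac{6}{-147 + 125^{2} \left(-150\right)^{2} + 14 \cdot 125 \left(-150\right)}} = \sqrt{-49076 - \frac{6}{-147 + 15625 \cdot 22500 - 262500}} = \sqrt{-49076 - \frac{6}{-147 + 351562500 - 262500}} = \sqrt{-49076 - \frac{6}{351299853}} = \sqrt{-49076 - \frac{2}{117099951}} = \sqrt{- \frac{5746797195278}{117099951}} = \frac{i \sqrt{672949669973991231378}}{117099951}$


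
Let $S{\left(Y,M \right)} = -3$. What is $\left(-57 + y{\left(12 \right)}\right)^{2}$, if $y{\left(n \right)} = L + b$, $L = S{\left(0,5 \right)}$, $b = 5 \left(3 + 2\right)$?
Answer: $1225$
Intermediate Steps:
$b = 25$ ($b = 5 \cdot 5 = 25$)
$L = -3$
$y{\left(n \right)} = 22$ ($y{\left(n \right)} = -3 + 25 = 22$)
$\left(-57 + y{\left(12 \right)}\right)^{2} = \left(-57 + 22\right)^{2} = \left(-35\right)^{2} = 1225$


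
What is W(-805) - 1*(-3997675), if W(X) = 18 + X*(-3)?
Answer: 4000108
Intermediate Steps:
W(X) = 18 - 3*X
W(-805) - 1*(-3997675) = (18 - 3*(-805)) - 1*(-3997675) = (18 + 2415) + 3997675 = 2433 + 3997675 = 4000108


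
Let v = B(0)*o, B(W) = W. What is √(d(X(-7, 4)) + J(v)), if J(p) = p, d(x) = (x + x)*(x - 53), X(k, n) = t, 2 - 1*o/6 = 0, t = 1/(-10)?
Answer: 3*√118/10 ≈ 3.2588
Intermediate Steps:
t = -⅒ (t = 1*(-⅒) = -⅒ ≈ -0.10000)
o = 12 (o = 12 - 6*0 = 12 + 0 = 12)
X(k, n) = -⅒
d(x) = 2*x*(-53 + x) (d(x) = (2*x)*(-53 + x) = 2*x*(-53 + x))
v = 0 (v = 0*12 = 0)
√(d(X(-7, 4)) + J(v)) = √(2*(-⅒)*(-53 - ⅒) + 0) = √(2*(-⅒)*(-531/10) + 0) = √(531/50 + 0) = √(531/50) = 3*√118/10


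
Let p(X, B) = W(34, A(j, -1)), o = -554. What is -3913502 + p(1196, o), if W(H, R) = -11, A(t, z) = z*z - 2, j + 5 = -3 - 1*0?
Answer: -3913513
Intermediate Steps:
j = -8 (j = -5 + (-3 - 1*0) = -5 + (-3 + 0) = -5 - 3 = -8)
A(t, z) = -2 + z² (A(t, z) = z² - 2 = -2 + z²)
p(X, B) = -11
-3913502 + p(1196, o) = -3913502 - 11 = -3913513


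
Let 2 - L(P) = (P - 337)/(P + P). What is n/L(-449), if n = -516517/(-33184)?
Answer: 231916133/16757920 ≈ 13.839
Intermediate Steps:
L(P) = 2 - (-337 + P)/(2*P) (L(P) = 2 - (P - 337)/(P + P) = 2 - (-337 + P)/(2*P))
n = 516517/33184 (n = -516517*(-1/33184) = 516517/33184 ≈ 15.565)
n/L(-449) = 516517/(33184*(((½)*(337 + 3*(-449))/(-449)))) = 516517/(33184*(((½)*(-1/449)*(337 - 1347)))) = 516517/(33184*(((½)*(-1/449)*(-1010)))) = 516517/(33184*(505/449)) = (516517/33184)*(449/505) = 231916133/16757920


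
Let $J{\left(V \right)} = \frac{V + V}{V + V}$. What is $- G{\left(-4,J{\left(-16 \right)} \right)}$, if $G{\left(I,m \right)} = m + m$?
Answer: $-2$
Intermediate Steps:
$J{\left(V \right)} = 1$ ($J{\left(V \right)} = \frac{2 V}{2 V} = 2 V \frac{1}{2 V} = 1$)
$G{\left(I,m \right)} = 2 m$
$- G{\left(-4,J{\left(-16 \right)} \right)} = - 2 \cdot 1 = \left(-1\right) 2 = -2$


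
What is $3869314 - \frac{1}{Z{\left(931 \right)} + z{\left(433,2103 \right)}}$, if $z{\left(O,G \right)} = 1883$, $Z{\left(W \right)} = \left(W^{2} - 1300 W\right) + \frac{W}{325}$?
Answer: $\frac{429638059463791}{111037269} \approx 3.8693 \cdot 10^{6}$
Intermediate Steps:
$Z{\left(W \right)} = W^{2} - \frac{422499 W}{325}$ ($Z{\left(W \right)} = \left(W^{2} - 1300 W\right) + W \frac{1}{325} = \left(W^{2} - 1300 W\right) + \frac{W}{325} = W^{2} - \frac{422499 W}{325}$)
$3869314 - \frac{1}{Z{\left(931 \right)} + z{\left(433,2103 \right)}} = 3869314 - \frac{1}{\frac{1}{325} \cdot 931 \left(-422499 + 325 \cdot 931\right) + 1883} = 3869314 - \frac{1}{\frac{1}{325} \cdot 931 \left(-422499 + 302575\right) + 1883} = 3869314 - \frac{1}{\frac{1}{325} \cdot 931 \left(-119924\right) + 1883} = 3869314 - \frac{1}{- \frac{111649244}{325} + 1883} = 3869314 - \frac{1}{- \frac{111037269}{325}} = 3869314 - - \frac{325}{111037269} = 3869314 + \frac{325}{111037269} = \frac{429638059463791}{111037269}$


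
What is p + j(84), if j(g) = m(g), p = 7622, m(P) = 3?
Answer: 7625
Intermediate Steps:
j(g) = 3
p + j(84) = 7622 + 3 = 7625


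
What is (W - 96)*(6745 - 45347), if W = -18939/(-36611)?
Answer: 134941667634/36611 ≈ 3.6858e+6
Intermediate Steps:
W = 18939/36611 (W = -18939*(-1/36611) = 18939/36611 ≈ 0.51730)
(W - 96)*(6745 - 45347) = (18939/36611 - 96)*(6745 - 45347) = -3495717/36611*(-38602) = 134941667634/36611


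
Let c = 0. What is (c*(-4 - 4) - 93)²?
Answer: 8649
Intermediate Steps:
(c*(-4 - 4) - 93)² = (0*(-4 - 4) - 93)² = (0*(-8) - 93)² = (0 - 93)² = (-93)² = 8649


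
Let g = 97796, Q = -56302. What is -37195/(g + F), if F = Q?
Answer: -37195/41494 ≈ -0.89639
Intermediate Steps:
F = -56302
-37195/(g + F) = -37195/(97796 - 56302) = -37195/41494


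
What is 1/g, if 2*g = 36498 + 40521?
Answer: 2/77019 ≈ 2.5968e-5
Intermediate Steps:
g = 77019/2 (g = (36498 + 40521)/2 = (½)*77019 = 77019/2 ≈ 38510.)
1/g = 1/(77019/2) = 2/77019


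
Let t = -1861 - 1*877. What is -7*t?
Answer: 19166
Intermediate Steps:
t = -2738 (t = -1861 - 877 = -2738)
-7*t = -7*(-2738) = 19166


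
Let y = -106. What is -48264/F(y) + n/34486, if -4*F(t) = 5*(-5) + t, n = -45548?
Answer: -3331848002/2258833 ≈ -1475.0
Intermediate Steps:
F(t) = 25/4 - t/4 (F(t) = -(5*(-5) + t)/4 = -(-25 + t)/4 = 25/4 - t/4)
-48264/F(y) + n/34486 = -48264/(25/4 - ¼*(-106)) - 45548/34486 = -48264/(25/4 + 53/2) - 45548*1/34486 = -48264/131/4 - 22774/17243 = -48264*4/131 - 22774/17243 = -193056/131 - 22774/17243 = -3331848002/2258833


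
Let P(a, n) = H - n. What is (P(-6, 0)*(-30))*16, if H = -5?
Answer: 2400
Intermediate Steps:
P(a, n) = -5 - n
(P(-6, 0)*(-30))*16 = ((-5 - 1*0)*(-30))*16 = ((-5 + 0)*(-30))*16 = -5*(-30)*16 = 150*16 = 2400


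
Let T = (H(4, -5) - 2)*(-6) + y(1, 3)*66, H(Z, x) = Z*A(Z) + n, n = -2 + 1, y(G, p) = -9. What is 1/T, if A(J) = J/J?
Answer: -1/600 ≈ -0.0016667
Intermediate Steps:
A(J) = 1
n = -1
H(Z, x) = -1 + Z (H(Z, x) = Z*1 - 1 = Z - 1 = -1 + Z)
T = -600 (T = ((-1 + 4) - 2)*(-6) - 9*66 = (3 - 2)*(-6) - 594 = 1*(-6) - 594 = -6 - 594 = -600)
1/T = 1/(-600) = -1/600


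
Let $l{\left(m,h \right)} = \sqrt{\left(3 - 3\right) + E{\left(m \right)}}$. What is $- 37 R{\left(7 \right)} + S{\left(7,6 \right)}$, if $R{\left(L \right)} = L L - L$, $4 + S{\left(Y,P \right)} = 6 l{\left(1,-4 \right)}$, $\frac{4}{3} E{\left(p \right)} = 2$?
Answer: $-1558 + 3 \sqrt{6} \approx -1550.7$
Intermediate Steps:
$E{\left(p \right)} = \frac{3}{2}$ ($E{\left(p \right)} = \frac{3}{4} \cdot 2 = \frac{3}{2}$)
$l{\left(m,h \right)} = \frac{\sqrt{6}}{2}$ ($l{\left(m,h \right)} = \sqrt{\left(3 - 3\right) + \frac{3}{2}} = \sqrt{0 + \frac{3}{2}} = \sqrt{\frac{3}{2}} = \frac{\sqrt{6}}{2}$)
$S{\left(Y,P \right)} = -4 + 3 \sqrt{6}$ ($S{\left(Y,P \right)} = -4 + 6 \frac{\sqrt{6}}{2} = -4 + 3 \sqrt{6}$)
$R{\left(L \right)} = L^{2} - L$
$- 37 R{\left(7 \right)} + S{\left(7,6 \right)} = - 37 \cdot 7 \left(-1 + 7\right) - \left(4 - 3 \sqrt{6}\right) = - 37 \cdot 7 \cdot 6 - \left(4 - 3 \sqrt{6}\right) = \left(-37\right) 42 - \left(4 - 3 \sqrt{6}\right) = -1554 - \left(4 - 3 \sqrt{6}\right) = -1558 + 3 \sqrt{6}$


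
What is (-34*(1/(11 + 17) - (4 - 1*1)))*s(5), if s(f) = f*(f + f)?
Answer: 35275/7 ≈ 5039.3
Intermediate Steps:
s(f) = 2*f² (s(f) = f*(2*f) = 2*f²)
(-34*(1/(11 + 17) - (4 - 1*1)))*s(5) = (-34*(1/(11 + 17) - (4 - 1*1)))*(2*5²) = (-34*(1/28 - (4 - 1)))*(2*25) = -34*(1/28 - 1*3)*50 = -34*(1/28 - 3)*50 = -34*(-83/28)*50 = (1411/14)*50 = 35275/7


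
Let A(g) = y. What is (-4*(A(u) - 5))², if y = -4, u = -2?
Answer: 1296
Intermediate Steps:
A(g) = -4
(-4*(A(u) - 5))² = (-4*(-4 - 5))² = (-4*(-9))² = 36² = 1296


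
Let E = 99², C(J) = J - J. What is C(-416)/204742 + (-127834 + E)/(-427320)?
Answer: 118033/427320 ≈ 0.27622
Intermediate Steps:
C(J) = 0
E = 9801
C(-416)/204742 + (-127834 + E)/(-427320) = 0/204742 + (-127834 + 9801)/(-427320) = 0*(1/204742) - 118033*(-1/427320) = 0 + 118033/427320 = 118033/427320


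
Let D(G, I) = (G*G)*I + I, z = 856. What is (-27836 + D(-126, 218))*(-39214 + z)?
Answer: -131696439300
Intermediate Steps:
D(G, I) = I + I*G² (D(G, I) = G²*I + I = I*G² + I = I + I*G²)
(-27836 + D(-126, 218))*(-39214 + z) = (-27836 + 218*(1 + (-126)²))*(-39214 + 856) = (-27836 + 218*(1 + 15876))*(-38358) = (-27836 + 218*15877)*(-38358) = (-27836 + 3461186)*(-38358) = 3433350*(-38358) = -131696439300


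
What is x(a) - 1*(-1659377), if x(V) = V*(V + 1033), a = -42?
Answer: 1617755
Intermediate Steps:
x(V) = V*(1033 + V)
x(a) - 1*(-1659377) = -42*(1033 - 42) - 1*(-1659377) = -42*991 + 1659377 = -41622 + 1659377 = 1617755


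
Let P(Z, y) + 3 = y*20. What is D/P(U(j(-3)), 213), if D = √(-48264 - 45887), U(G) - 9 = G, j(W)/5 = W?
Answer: I*√94151/4257 ≈ 0.072079*I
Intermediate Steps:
j(W) = 5*W
U(G) = 9 + G
P(Z, y) = -3 + 20*y (P(Z, y) = -3 + y*20 = -3 + 20*y)
D = I*√94151 (D = √(-94151) = I*√94151 ≈ 306.84*I)
D/P(U(j(-3)), 213) = (I*√94151)/(-3 + 20*213) = (I*√94151)/(-3 + 4260) = (I*√94151)/4257 = (I*√94151)*(1/4257) = I*√94151/4257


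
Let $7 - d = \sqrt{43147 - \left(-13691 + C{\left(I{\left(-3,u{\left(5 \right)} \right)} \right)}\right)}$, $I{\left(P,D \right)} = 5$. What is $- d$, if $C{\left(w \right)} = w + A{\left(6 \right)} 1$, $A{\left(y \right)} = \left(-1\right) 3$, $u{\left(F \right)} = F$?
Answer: $-7 + 2 \sqrt{14209} \approx 231.4$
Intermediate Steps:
$A{\left(y \right)} = -3$
$C{\left(w \right)} = -3 + w$ ($C{\left(w \right)} = w - 3 = -3 + w$)
$d = 7 - 2 \sqrt{14209}$ ($d = 7 - \sqrt{43147 + \left(13691 - \left(-3 + 5\right)\right)} = 7 - \sqrt{43147 + \left(13691 - 2\right)} = 7 - \sqrt{43147 + 13689} = 7 - \sqrt{56836} = 7 - 2 \sqrt{14209} \approx -231.4$)
$- d = - (7 - 2 \sqrt{14209}) = -7 + 2 \sqrt{14209}$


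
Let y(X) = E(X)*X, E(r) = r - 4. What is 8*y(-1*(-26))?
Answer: 4576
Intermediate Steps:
E(r) = -4 + r
y(X) = X*(-4 + X) (y(X) = (-4 + X)*X = X*(-4 + X))
8*y(-1*(-26)) = 8*((-1*(-26))*(-4 - 1*(-26))) = 8*(26*(-4 + 26)) = 8*(26*22) = 8*572 = 4576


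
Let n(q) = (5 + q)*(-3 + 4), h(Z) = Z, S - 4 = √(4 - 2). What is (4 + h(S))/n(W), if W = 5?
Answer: ⅘ + √2/10 ≈ 0.94142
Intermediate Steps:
S = 4 + √2 (S = 4 + √(4 - 2) = 4 + √2 ≈ 5.4142)
n(q) = 5 + q (n(q) = (5 + q)*1 = 5 + q)
(4 + h(S))/n(W) = (4 + (4 + √2))/(5 + 5) = (8 + √2)/10 = ⅘ + √2/10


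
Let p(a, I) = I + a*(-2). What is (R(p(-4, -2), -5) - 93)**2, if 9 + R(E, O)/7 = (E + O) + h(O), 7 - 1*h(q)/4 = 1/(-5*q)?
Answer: 1315609/625 ≈ 2105.0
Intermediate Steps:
h(q) = 28 + 4/(5*q) (h(q) = 28 - 4*(-1/(5*q)) = 28 - (-4)/(5*q) = 28 + 4/(5*q))
p(a, I) = I - 2*a
R(E, O) = 133 + 7*E + 7*O + 28/(5*O) (R(E, O) = -63 + 7*((E + O) + (28 + 4/(5*O))) = -63 + 7*(28 + E + O + 4/(5*O)) = -63 + (196 + 7*E + 7*O + 28/(5*O)) = 133 + 7*E + 7*O + 28/(5*O))
(R(p(-4, -2), -5) - 93)**2 = ((133 + 7*(-2 - 2*(-4)) + 7*(-5) + (28/5)/(-5)) - 93)**2 = ((133 + 7*(-2 + 8) - 35 + (28/5)*(-1/5)) - 93)**2 = ((133 + 7*6 - 35 - 28/25) - 93)**2 = ((133 + 42 - 35 - 28/25) - 93)**2 = (3472/25 - 93)**2 = (1147/25)**2 = 1315609/625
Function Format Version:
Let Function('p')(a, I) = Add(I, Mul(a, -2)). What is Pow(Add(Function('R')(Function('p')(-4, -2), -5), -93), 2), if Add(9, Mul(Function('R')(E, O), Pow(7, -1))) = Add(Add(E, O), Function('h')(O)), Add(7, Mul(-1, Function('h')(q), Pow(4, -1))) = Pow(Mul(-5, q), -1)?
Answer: Rational(1315609, 625) ≈ 2105.0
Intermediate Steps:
Function('h')(q) = Add(28, Mul(Rational(4, 5), Pow(q, -1))) (Function('h')(q) = Add(28, Mul(-4, Pow(Mul(-5, q), -1))) = Add(28, Mul(-4, Mul(Rational(-1, 5), Pow(q, -1)))) = Add(28, Mul(Rational(4, 5), Pow(q, -1))))
Function('p')(a, I) = Add(I, Mul(-2, a))
Function('R')(E, O) = Add(133, Mul(7, E), Mul(7, O), Mul(Rational(28, 5), Pow(O, -1))) (Function('R')(E, O) = Add(-63, Mul(7, Add(Add(E, O), Add(28, Mul(Rational(4, 5), Pow(O, -1)))))) = Add(-63, Mul(7, Add(28, E, O, Mul(Rational(4, 5), Pow(O, -1))))) = Add(-63, Add(196, Mul(7, E), Mul(7, O), Mul(Rational(28, 5), Pow(O, -1)))) = Add(133, Mul(7, E), Mul(7, O), Mul(Rational(28, 5), Pow(O, -1))))
Pow(Add(Function('R')(Function('p')(-4, -2), -5), -93), 2) = Pow(Add(Add(133, Mul(7, Add(-2, Mul(-2, -4))), Mul(7, -5), Mul(Rational(28, 5), Pow(-5, -1))), -93), 2) = Pow(Add(Add(133, Mul(7, Add(-2, 8)), -35, Mul(Rational(28, 5), Rational(-1, 5))), -93), 2) = Pow(Add(Add(133, Mul(7, 6), -35, Rational(-28, 25)), -93), 2) = Pow(Add(Add(133, 42, -35, Rational(-28, 25)), -93), 2) = Pow(Add(Rational(3472, 25), -93), 2) = Pow(Rational(1147, 25), 2) = Rational(1315609, 625)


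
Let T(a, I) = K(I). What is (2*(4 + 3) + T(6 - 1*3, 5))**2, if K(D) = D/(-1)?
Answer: 81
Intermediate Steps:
K(D) = -D (K(D) = D*(-1) = -D)
T(a, I) = -I
(2*(4 + 3) + T(6 - 1*3, 5))**2 = (2*(4 + 3) - 1*5)**2 = (2*7 - 5)**2 = (14 - 5)**2 = 9**2 = 81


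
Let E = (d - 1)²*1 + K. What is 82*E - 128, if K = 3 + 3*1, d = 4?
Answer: 1102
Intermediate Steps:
K = 6 (K = 3 + 3 = 6)
E = 15 (E = (4 - 1)²*1 + 6 = 3²*1 + 6 = 9*1 + 6 = 9 + 6 = 15)
82*E - 128 = 82*15 - 128 = 1230 - 128 = 1102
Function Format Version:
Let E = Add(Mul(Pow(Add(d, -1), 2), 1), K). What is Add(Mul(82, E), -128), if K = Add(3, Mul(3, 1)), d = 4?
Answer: 1102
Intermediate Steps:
K = 6 (K = Add(3, 3) = 6)
E = 15 (E = Add(Mul(Pow(Add(4, -1), 2), 1), 6) = Add(Mul(Pow(3, 2), 1), 6) = Add(Mul(9, 1), 6) = Add(9, 6) = 15)
Add(Mul(82, E), -128) = Add(Mul(82, 15), -128) = Add(1230, -128) = 1102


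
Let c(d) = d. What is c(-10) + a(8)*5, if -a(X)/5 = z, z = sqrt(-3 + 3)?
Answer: -10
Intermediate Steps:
z = 0 (z = sqrt(0) = 0)
a(X) = 0 (a(X) = -5*0 = 0)
c(-10) + a(8)*5 = -10 + 0*5 = -10 + 0 = -10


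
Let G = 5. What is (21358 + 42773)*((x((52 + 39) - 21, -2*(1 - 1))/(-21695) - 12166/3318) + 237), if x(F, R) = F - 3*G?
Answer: 64927656659/4339 ≈ 1.4964e+7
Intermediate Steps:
x(F, R) = -15 + F (x(F, R) = F - 3*5 = F - 15 = -15 + F)
(21358 + 42773)*((x((52 + 39) - 21, -2*(1 - 1))/(-21695) - 12166/3318) + 237) = (21358 + 42773)*(((-15 + ((52 + 39) - 21))/(-21695) - 12166/3318) + 237) = 64131*(((-15 + (91 - 21))*(-1/21695) - 12166*1/3318) + 237) = 64131*(((-15 + 70)*(-1/21695) - 11/3) + 237) = 64131*((55*(-1/21695) - 11/3) + 237) = 64131*((-11/4339 - 11/3) + 237) = 64131*(-47762/13017 + 237) = 64131*(3037267/13017) = 64927656659/4339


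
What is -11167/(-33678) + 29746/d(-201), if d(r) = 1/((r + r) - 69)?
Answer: -471841094981/33678 ≈ -1.4010e+7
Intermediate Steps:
d(r) = 1/(-69 + 2*r) (d(r) = 1/(2*r - 69) = 1/(-69 + 2*r))
-11167/(-33678) + 29746/d(-201) = -11167/(-33678) + 29746/(1/(-69 + 2*(-201))) = -11167*(-1/33678) + 29746/(1/(-69 - 402)) = 11167/33678 + 29746/(1/(-471)) = 11167/33678 + 29746/(-1/471) = 11167/33678 + 29746*(-471) = 11167/33678 - 14010366 = -471841094981/33678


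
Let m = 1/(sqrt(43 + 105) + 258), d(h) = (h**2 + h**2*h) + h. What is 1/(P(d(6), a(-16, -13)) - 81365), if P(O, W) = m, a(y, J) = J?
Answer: -5403937582/439691360367261 + 2*sqrt(37)/439691360367261 ≈ -1.2290e-5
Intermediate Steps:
d(h) = h + h**2 + h**3 (d(h) = (h**2 + h**3) + h = h + h**2 + h**3)
m = 1/(258 + 2*sqrt(37)) (m = 1/(sqrt(148) + 258) = 1/(2*sqrt(37) + 258) = 1/(258 + 2*sqrt(37)) ≈ 0.0037014)
P(O, W) = 129/33208 - sqrt(37)/33208
1/(P(d(6), a(-16, -13)) - 81365) = 1/((129/33208 - sqrt(37)/33208) - 81365) = 1/(-2701968791/33208 - sqrt(37)/33208)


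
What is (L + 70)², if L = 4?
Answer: 5476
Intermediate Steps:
(L + 70)² = (4 + 70)² = 74² = 5476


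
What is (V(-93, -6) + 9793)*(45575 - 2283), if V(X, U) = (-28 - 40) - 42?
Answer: 419196436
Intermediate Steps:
V(X, U) = -110 (V(X, U) = -68 - 42 = -110)
(V(-93, -6) + 9793)*(45575 - 2283) = (-110 + 9793)*(45575 - 2283) = 9683*43292 = 419196436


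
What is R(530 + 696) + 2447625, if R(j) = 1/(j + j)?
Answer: 6001576501/2452 ≈ 2.4476e+6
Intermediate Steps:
R(j) = 1/(2*j)
R(530 + 696) + 2447625 = 1/(2*(530 + 696)) + 2447625 = (½)/1226 + 2447625 = (½)*(1/1226) + 2447625 = 1/2452 + 2447625 = 6001576501/2452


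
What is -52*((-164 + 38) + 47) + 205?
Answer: 4313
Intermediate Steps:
-52*((-164 + 38) + 47) + 205 = -52*(-126 + 47) + 205 = -52*(-79) + 205 = 4108 + 205 = 4313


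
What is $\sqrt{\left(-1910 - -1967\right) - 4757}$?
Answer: $10 i \sqrt{47} \approx 68.557 i$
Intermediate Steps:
$\sqrt{\left(-1910 - -1967\right) - 4757} = \sqrt{\left(-1910 + 1967\right) - 4757} = \sqrt{57 - 4757} = \sqrt{-4700} = 10 i \sqrt{47}$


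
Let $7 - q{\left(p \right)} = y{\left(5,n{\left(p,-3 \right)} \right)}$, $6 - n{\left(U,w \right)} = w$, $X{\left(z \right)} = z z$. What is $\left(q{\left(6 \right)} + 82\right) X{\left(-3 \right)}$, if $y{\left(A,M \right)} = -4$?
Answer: $837$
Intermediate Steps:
$X{\left(z \right)} = z^{2}$
$n{\left(U,w \right)} = 6 - w$
$q{\left(p \right)} = 11$ ($q{\left(p \right)} = 7 - -4 = 7 + 4 = 11$)
$\left(q{\left(6 \right)} + 82\right) X{\left(-3 \right)} = \left(11 + 82\right) \left(-3\right)^{2} = 93 \cdot 9 = 837$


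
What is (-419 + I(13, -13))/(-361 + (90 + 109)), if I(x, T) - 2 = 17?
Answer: 200/81 ≈ 2.4691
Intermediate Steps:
I(x, T) = 19 (I(x, T) = 2 + 17 = 19)
(-419 + I(13, -13))/(-361 + (90 + 109)) = (-419 + 19)/(-361 + (90 + 109)) = -400/(-361 + 199) = -400/(-162) = -400*(-1/162) = 200/81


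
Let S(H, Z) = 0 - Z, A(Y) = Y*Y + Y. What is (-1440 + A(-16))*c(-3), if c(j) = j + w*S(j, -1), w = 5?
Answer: -2400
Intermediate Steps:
A(Y) = Y + Y² (A(Y) = Y² + Y = Y + Y²)
S(H, Z) = -Z
c(j) = 5 + j (c(j) = j + 5*(-1*(-1)) = j + 5*1 = j + 5 = 5 + j)
(-1440 + A(-16))*c(-3) = (-1440 - 16*(1 - 16))*(5 - 3) = (-1440 - 16*(-15))*2 = (-1440 + 240)*2 = -1200*2 = -2400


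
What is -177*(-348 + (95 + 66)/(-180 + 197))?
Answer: 1018635/17 ≈ 59920.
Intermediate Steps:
-177*(-348 + (95 + 66)/(-180 + 197)) = -177*(-348 + 161/17) = -177*(-5755/17) = 1018635/17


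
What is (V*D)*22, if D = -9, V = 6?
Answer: -1188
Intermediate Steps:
(V*D)*22 = (6*(-9))*22 = -54*22 = -1188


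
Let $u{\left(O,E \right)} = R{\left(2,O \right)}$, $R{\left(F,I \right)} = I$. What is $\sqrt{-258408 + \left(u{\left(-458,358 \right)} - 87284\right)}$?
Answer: $5 i \sqrt{13846} \approx 588.34 i$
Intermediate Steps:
$u{\left(O,E \right)} = O$
$\sqrt{-258408 + \left(u{\left(-458,358 \right)} - 87284\right)} = \sqrt{-258408 - 87742} = \sqrt{-346150} = 5 i \sqrt{13846}$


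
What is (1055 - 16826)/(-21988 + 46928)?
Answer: -15771/24940 ≈ -0.63236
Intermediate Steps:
(1055 - 16826)/(-21988 + 46928) = -15771/24940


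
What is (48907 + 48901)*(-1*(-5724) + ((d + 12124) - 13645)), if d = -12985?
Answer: -858949856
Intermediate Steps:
(48907 + 48901)*(-1*(-5724) + ((d + 12124) - 13645)) = (48907 + 48901)*(-1*(-5724) + ((-12985 + 12124) - 13645)) = 97808*(5724 + (-861 - 13645)) = 97808*(5724 - 14506) = 97808*(-8782) = -858949856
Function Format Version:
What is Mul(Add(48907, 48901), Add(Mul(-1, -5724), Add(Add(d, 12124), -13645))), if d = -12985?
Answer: -858949856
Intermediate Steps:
Mul(Add(48907, 48901), Add(Mul(-1, -5724), Add(Add(d, 12124), -13645))) = Mul(Add(48907, 48901), Add(Mul(-1, -5724), Add(Add(-12985, 12124), -13645))) = Mul(97808, Add(5724, Add(-861, -13645))) = Mul(97808, Add(5724, -14506)) = Mul(97808, -8782) = -858949856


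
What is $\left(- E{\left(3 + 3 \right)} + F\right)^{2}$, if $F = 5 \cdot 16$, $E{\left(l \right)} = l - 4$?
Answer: $6084$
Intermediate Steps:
$E{\left(l \right)} = -4 + l$ ($E{\left(l \right)} = l - 4 = -4 + l$)
$F = 80$
$\left(- E{\left(3 + 3 \right)} + F\right)^{2} = \left(- (-4 + \left(3 + 3\right)) + 80\right)^{2} = \left(- (-4 + 6) + 80\right)^{2} = \left(\left(-1\right) 2 + 80\right)^{2} = \left(-2 + 80\right)^{2} = 78^{2} = 6084$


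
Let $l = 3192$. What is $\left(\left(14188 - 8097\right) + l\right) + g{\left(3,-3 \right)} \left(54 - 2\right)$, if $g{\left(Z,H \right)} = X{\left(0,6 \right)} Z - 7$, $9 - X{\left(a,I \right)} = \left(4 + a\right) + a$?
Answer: $9699$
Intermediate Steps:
$X{\left(a,I \right)} = 5 - 2 a$ ($X{\left(a,I \right)} = 9 - \left(\left(4 + a\right) + a\right) = 9 - \left(4 + 2 a\right) = 5 - 2 a$)
$g{\left(Z,H \right)} = -7 + 5 Z$ ($g{\left(Z,H \right)} = \left(5 - 0\right) Z - 7 = \left(5 + 0\right) Z - 7 = 5 Z - 7 = -7 + 5 Z$)
$\left(\left(14188 - 8097\right) + l\right) + g{\left(3,-3 \right)} \left(54 - 2\right) = \left(\left(14188 - 8097\right) + 3192\right) + \left(-7 + 5 \cdot 3\right) \left(54 - 2\right) = \left(6091 + 3192\right) + \left(-7 + 15\right) 52 = 9283 + 8 \cdot 52 = 9283 + 416 = 9699$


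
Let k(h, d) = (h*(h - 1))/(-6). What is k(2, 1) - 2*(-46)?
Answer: 275/3 ≈ 91.667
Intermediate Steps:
k(h, d) = -h*(-1 + h)/6 (k(h, d) = (h*(-1 + h))*(-⅙) = -h*(-1 + h)/6)
k(2, 1) - 2*(-46) = (⅙)*2*(1 - 1*2) - 2*(-46) = (⅙)*2*(1 - 2) + 92 = (⅙)*2*(-1) + 92 = -⅓ + 92 = 275/3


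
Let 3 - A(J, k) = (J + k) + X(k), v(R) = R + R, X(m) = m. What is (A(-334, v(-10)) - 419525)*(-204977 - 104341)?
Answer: 129650021064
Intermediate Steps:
v(R) = 2*R
A(J, k) = 3 - J - 2*k (A(J, k) = 3 - ((J + k) + k) = 3 - (J + 2*k) = 3 + (-J - 2*k) = 3 - J - 2*k)
(A(-334, v(-10)) - 419525)*(-204977 - 104341) = ((3 - 1*(-334) - 4*(-10)) - 419525)*(-204977 - 104341) = ((3 + 334 - 2*(-20)) - 419525)*(-309318) = ((3 + 334 + 40) - 419525)*(-309318) = (377 - 419525)*(-309318) = -419148*(-309318) = 129650021064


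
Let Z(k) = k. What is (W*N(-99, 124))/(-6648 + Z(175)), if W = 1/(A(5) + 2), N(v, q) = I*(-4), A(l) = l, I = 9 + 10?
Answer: 76/45311 ≈ 0.0016773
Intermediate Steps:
I = 19
N(v, q) = -76 (N(v, q) = 19*(-4) = -76)
W = 1/7 (W = 1/(5 + 2) = 1/7 ≈ 0.14286)
(W*N(-99, 124))/(-6648 + Z(175)) = ((1/7)*(-76))/(-6648 + 175) = -76/7/(-6473) = -76/7*(-1/6473) = 76/45311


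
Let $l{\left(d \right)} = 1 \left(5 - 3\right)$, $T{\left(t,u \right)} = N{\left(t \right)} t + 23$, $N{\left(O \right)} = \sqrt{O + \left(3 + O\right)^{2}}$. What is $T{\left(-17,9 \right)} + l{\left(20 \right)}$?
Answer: $25 - 17 \sqrt{179} \approx -202.44$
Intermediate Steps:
$T{\left(t,u \right)} = 23 + t \sqrt{t + \left(3 + t\right)^{2}}$ ($T{\left(t,u \right)} = \sqrt{t + \left(3 + t\right)^{2}} t + 23 = t \sqrt{t + \left(3 + t\right)^{2}} + 23 = 23 + t \sqrt{t + \left(3 + t\right)^{2}}$)
$l{\left(d \right)} = 2$ ($l{\left(d \right)} = 1 \cdot 2 = 2$)
$T{\left(-17,9 \right)} + l{\left(20 \right)} = \left(23 - 17 \sqrt{-17 + \left(3 - 17\right)^{2}}\right) + 2 = \left(23 - 17 \sqrt{-17 + \left(-14\right)^{2}}\right) + 2 = \left(23 - 17 \sqrt{-17 + 196}\right) + 2 = \left(23 - 17 \sqrt{179}\right) + 2 = 25 - 17 \sqrt{179}$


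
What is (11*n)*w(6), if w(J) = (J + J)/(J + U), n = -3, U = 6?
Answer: -33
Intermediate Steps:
w(J) = 2*J/(6 + J) (w(J) = (J + J)/(J + 6) = (2*J)/(6 + J) = 2*J/(6 + J))
(11*n)*w(6) = (11*(-3))*(2*6/(6 + 6)) = -66*6/12 = -33*1 = -33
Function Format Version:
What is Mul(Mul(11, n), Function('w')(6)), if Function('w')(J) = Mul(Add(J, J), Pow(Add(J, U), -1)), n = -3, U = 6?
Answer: -33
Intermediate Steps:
Function('w')(J) = Mul(2, J, Pow(Add(6, J), -1)) (Function('w')(J) = Mul(Add(J, J), Pow(Add(J, 6), -1)) = Mul(Mul(2, J), Pow(Add(6, J), -1)) = Mul(2, J, Pow(Add(6, J), -1)))
Mul(Mul(11, n), Function('w')(6)) = Mul(Mul(11, -3), Mul(2, 6, Pow(Add(6, 6), -1))) = Mul(-33, Mul(2, 6, Pow(12, -1))) = Mul(-33, Mul(2, 6, Rational(1, 12))) = Mul(-33, 1) = -33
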